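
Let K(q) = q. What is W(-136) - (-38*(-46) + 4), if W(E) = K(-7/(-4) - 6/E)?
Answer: -59507/34 ≈ -1750.2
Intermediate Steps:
W(E) = 7/4 - 6/E (W(E) = -7/(-4) - 6/E = -7*(-¼) - 6/E = 7/4 - 6/E)
W(-136) - (-38*(-46) + 4) = (7/4 - 6/(-136)) - (-38*(-46) + 4) = (7/4 - 6*(-1/136)) - (1748 + 4) = (7/4 + 3/68) - 1*1752 = 61/34 - 1752 = -59507/34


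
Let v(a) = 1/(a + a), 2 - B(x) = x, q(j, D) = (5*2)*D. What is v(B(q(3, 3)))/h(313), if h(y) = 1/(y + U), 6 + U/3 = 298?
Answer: -1189/56 ≈ -21.232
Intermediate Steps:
q(j, D) = 10*D
B(x) = 2 - x
v(a) = 1/(2*a)
U = 876 (U = -18 + 3*298 = -18 + 894 = 876)
h(y) = 1/(876 + y) (h(y) = 1/(y + 876) = 1/(876 + y))
v(B(q(3, 3)))/h(313) = (1/(2*(2 - 10*3)))/(1/(876 + 313)) = (1/(2*(2 - 1*30)))/(1/1189) = (1/(2*(2 - 30)))/(1/1189) = ((½)/(-28))*1189 = ((½)*(-1/28))*1189 = -1/56*1189 = -1189/56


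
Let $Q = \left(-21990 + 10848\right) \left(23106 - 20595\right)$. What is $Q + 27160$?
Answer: $-27950402$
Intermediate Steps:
$Q = -27977562$ ($Q = \left(-11142\right) 2511 = -27977562$)
$Q + 27160 = -27977562 + 27160 = -27950402$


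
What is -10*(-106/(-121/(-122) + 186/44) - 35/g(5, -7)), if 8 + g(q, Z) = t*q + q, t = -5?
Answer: 667485/3502 ≈ 190.60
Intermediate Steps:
g(q, Z) = -8 - 4*q (g(q, Z) = -8 + (-5*q + q) = -8 - 4*q)
-10*(-106/(-121/(-122) + 186/44) - 35/g(5, -7)) = -10*(-106/(-121/(-122) + 186/44) - 35/(-8 - 4*5)) = -10*(-106/(-121*(-1/122) + 186*(1/44)) - 35/(-8 - 20)) = -10*(-106/(121/122 + 93/22) - 35/(-28)) = -10*(-106/3502/671 - 35*(-1/28)) = -10*(-106*671/3502 + 5/4) = -10*(-35563/1751 + 5/4) = -10*(-133497/7004) = 667485/3502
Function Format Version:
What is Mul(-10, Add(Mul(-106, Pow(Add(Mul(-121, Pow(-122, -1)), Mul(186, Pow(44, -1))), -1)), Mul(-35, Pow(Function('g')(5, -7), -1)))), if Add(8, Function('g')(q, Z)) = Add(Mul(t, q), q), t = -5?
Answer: Rational(667485, 3502) ≈ 190.60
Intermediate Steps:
Function('g')(q, Z) = Add(-8, Mul(-4, q)) (Function('g')(q, Z) = Add(-8, Add(Mul(-5, q), q)) = Add(-8, Mul(-4, q)))
Mul(-10, Add(Mul(-106, Pow(Add(Mul(-121, Pow(-122, -1)), Mul(186, Pow(44, -1))), -1)), Mul(-35, Pow(Function('g')(5, -7), -1)))) = Mul(-10, Add(Mul(-106, Pow(Add(Mul(-121, Pow(-122, -1)), Mul(186, Pow(44, -1))), -1)), Mul(-35, Pow(Add(-8, Mul(-4, 5)), -1)))) = Mul(-10, Add(Mul(-106, Pow(Add(Mul(-121, Rational(-1, 122)), Mul(186, Rational(1, 44))), -1)), Mul(-35, Pow(Add(-8, -20), -1)))) = Mul(-10, Add(Mul(-106, Pow(Add(Rational(121, 122), Rational(93, 22)), -1)), Mul(-35, Pow(-28, -1)))) = Mul(-10, Add(Mul(-106, Pow(Rational(3502, 671), -1)), Mul(-35, Rational(-1, 28)))) = Mul(-10, Add(Mul(-106, Rational(671, 3502)), Rational(5, 4))) = Mul(-10, Add(Rational(-35563, 1751), Rational(5, 4))) = Mul(-10, Rational(-133497, 7004)) = Rational(667485, 3502)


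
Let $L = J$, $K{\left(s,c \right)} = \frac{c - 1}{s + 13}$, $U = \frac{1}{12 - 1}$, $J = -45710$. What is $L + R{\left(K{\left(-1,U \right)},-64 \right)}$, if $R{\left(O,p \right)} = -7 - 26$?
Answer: $-45743$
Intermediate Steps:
$U = \frac{1}{11} \approx 0.090909$
$K{\left(s,c \right)} = \frac{-1 + c}{13 + s}$
$R{\left(O,p \right)} = -33$ ($R{\left(O,p \right)} = -7 - 26 = -33$)
$L = -45710$
$L + R{\left(K{\left(-1,U \right)},-64 \right)} = -45710 - 33 = -45743$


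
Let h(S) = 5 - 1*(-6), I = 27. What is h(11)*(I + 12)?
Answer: 429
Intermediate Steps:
h(S) = 11 (h(S) = 5 + 6 = 11)
h(11)*(I + 12) = 11*(27 + 12) = 11*39 = 429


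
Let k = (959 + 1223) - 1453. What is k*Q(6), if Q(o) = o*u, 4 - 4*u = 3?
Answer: 2187/2 ≈ 1093.5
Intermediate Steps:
u = 1/4 (u = 1 - 1/4*3 = 1 - 3/4 = 1/4 ≈ 0.25000)
k = 729 (k = 2182 - 1453 = 729)
Q(o) = o/4 (Q(o) = o*(1/4) = o/4)
k*Q(6) = 729*((1/4)*6) = 729*(3/2) = 2187/2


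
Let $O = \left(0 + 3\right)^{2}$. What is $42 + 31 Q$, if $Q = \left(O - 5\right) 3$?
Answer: $414$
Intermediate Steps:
$O = 9$ ($O = 3^{2} = 9$)
$Q = 12$ ($Q = \left(9 - 5\right) 3 = 4 \cdot 3 = 12$)
$42 + 31 Q = 42 + 31 \cdot 12 = 42 + 372 = 414$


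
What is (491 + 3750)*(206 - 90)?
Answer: 491956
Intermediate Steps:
(491 + 3750)*(206 - 90) = 4241*116 = 491956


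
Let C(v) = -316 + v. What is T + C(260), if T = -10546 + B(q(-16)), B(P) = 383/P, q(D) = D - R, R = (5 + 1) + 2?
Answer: -254831/24 ≈ -10618.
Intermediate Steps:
R = 8 (R = 6 + 2 = 8)
q(D) = -8 + D (q(D) = D - 1*8 = D - 8 = -8 + D)
T = -253487/24 (T = -10546 + 383/(-8 - 16) = -10546 + 383/(-24) = -10546 + 383*(-1/24) = -10546 - 383/24 = -253487/24 ≈ -10562.)
T + C(260) = -253487/24 + (-316 + 260) = -253487/24 - 56 = -254831/24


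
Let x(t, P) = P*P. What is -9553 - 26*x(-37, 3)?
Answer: -9787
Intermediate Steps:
x(t, P) = P**2
-9553 - 26*x(-37, 3) = -9553 - 26*3**2 = -9553 - 26*9 = -9553 - 1*234 = -9553 - 234 = -9787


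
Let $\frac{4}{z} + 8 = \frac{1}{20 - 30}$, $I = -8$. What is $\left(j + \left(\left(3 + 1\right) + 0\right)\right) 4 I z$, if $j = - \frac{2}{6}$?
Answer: $\frac{14080}{243} \approx 57.942$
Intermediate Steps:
$j = - \frac{1}{3}$ ($j = \left(-2\right) \frac{1}{6} = - \frac{1}{3} \approx -0.33333$)
$z = - \frac{40}{81}$ ($z = \frac{4}{-8 + \frac{1}{20 - 30}} = \frac{4}{-8 + \frac{1}{-10}} = \frac{4}{-8 - \frac{1}{10}} = \frac{4}{- \frac{81}{10}} = 4 \left(- \frac{10}{81}\right) = - \frac{40}{81} \approx -0.49383$)
$\left(j + \left(\left(3 + 1\right) + 0\right)\right) 4 I z = \left(- \frac{1}{3} + \left(\left(3 + 1\right) + 0\right)\right) 4 \left(-8\right) \left(- \frac{40}{81}\right) = \left(- \frac{1}{3} + \left(4 + 0\right)\right) 4 \left(-8\right) \left(- \frac{40}{81}\right) = \left(- \frac{1}{3} + 4\right) 4 \left(-8\right) \left(- \frac{40}{81}\right) = \frac{11}{3} \cdot 4 \left(-8\right) \left(- \frac{40}{81}\right) = \frac{44}{3} \left(-8\right) \left(- \frac{40}{81}\right) = \left(- \frac{352}{3}\right) \left(- \frac{40}{81}\right) = \frac{14080}{243}$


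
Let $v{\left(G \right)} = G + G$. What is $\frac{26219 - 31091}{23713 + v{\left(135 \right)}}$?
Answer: $- \frac{168}{827} \approx -0.20314$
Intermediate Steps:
$v{\left(G \right)} = 2 G$
$\frac{26219 - 31091}{23713 + v{\left(135 \right)}} = \frac{26219 - 31091}{23713 + 2 \cdot 135} = \frac{26219 - 31091}{23713 + 270} = \frac{26219 - 31091}{23983} = \left(-4872\right) \frac{1}{23983} = - \frac{168}{827}$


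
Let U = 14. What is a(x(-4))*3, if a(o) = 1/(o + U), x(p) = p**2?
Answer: 1/10 ≈ 0.10000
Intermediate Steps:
a(o) = 1/(14 + o) (a(o) = 1/(o + 14) = 1/(14 + o))
a(x(-4))*3 = 3/(14 + (-4)**2) = 3/(14 + 16) = 3/30 = (1/30)*3 = 1/10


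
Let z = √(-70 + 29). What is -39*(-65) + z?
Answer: 2535 + I*√41 ≈ 2535.0 + 6.4031*I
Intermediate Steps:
z = I*√41 (z = √(-41) = I*√41 ≈ 6.4031*I)
-39*(-65) + z = -39*(-65) + I*√41 = 2535 + I*√41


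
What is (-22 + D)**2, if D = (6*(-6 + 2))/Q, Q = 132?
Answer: 59536/121 ≈ 492.03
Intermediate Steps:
D = -2/11 (D = (6*(-6 + 2))/132 = (6*(-4))*(1/132) = -24*1/132 = -2/11 ≈ -0.18182)
(-22 + D)**2 = (-22 - 2/11)**2 = (-244/11)**2 = 59536/121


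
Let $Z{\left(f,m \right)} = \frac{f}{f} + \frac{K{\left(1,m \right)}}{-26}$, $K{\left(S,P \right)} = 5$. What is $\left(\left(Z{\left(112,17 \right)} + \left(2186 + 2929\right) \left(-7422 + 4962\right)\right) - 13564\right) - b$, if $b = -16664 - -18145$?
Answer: $- \frac{327546549}{26} \approx -1.2598 \cdot 10^{7}$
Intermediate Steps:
$b = 1481$ ($b = -16664 + 18145 = 1481$)
$Z{\left(f,m \right)} = \frac{21}{26}$ ($Z{\left(f,m \right)} = \frac{f}{f} + \frac{5}{-26} = 1 + 5 \left(- \frac{1}{26}\right) = 1 - \frac{5}{26} = \frac{21}{26}$)
$\left(\left(Z{\left(112,17 \right)} + \left(2186 + 2929\right) \left(-7422 + 4962\right)\right) - 13564\right) - b = \left(\left(\frac{21}{26} + \left(2186 + 2929\right) \left(-7422 + 4962\right)\right) - 13564\right) - 1481 = \left(\left(\frac{21}{26} + 5115 \left(-2460\right)\right) - 13564\right) - 1481 = \left(\left(\frac{21}{26} - 12582900\right) - 13564\right) - 1481 = \left(- \frac{327155379}{26} - 13564\right) - 1481 = - \frac{327508043}{26} - 1481 = - \frac{327546549}{26}$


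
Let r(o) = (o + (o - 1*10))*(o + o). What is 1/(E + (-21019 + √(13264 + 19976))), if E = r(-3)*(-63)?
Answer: -27067/732589249 - 2*√8310/732589249 ≈ -3.7196e-5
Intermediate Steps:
r(o) = 2*o*(-10 + 2*o) (r(o) = (o + (o - 10))*(2*o) = (o + (-10 + o))*(2*o) = (-10 + 2*o)*(2*o) = 2*o*(-10 + 2*o))
E = -6048 (E = (4*(-3)*(-5 - 3))*(-63) = (4*(-3)*(-8))*(-63) = 96*(-63) = -6048)
1/(E + (-21019 + √(13264 + 19976))) = 1/(-6048 + (-21019 + √(13264 + 19976))) = 1/(-6048 + (-21019 + √33240)) = 1/(-6048 + (-21019 + 2*√8310)) = 1/(-27067 + 2*√8310)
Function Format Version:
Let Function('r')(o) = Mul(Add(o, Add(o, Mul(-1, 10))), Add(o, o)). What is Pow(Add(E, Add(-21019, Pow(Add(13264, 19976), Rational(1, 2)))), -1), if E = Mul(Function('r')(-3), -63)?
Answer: Add(Rational(-27067, 732589249), Mul(Rational(-2, 732589249), Pow(8310, Rational(1, 2)))) ≈ -3.7196e-5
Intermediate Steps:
Function('r')(o) = Mul(2, o, Add(-10, Mul(2, o))) (Function('r')(o) = Mul(Add(o, Add(o, -10)), Mul(2, o)) = Mul(Add(o, Add(-10, o)), Mul(2, o)) = Mul(Add(-10, Mul(2, o)), Mul(2, o)) = Mul(2, o, Add(-10, Mul(2, o))))
E = -6048 (E = Mul(Mul(4, -3, Add(-5, -3)), -63) = Mul(Mul(4, -3, -8), -63) = Mul(96, -63) = -6048)
Pow(Add(E, Add(-21019, Pow(Add(13264, 19976), Rational(1, 2)))), -1) = Pow(Add(-6048, Add(-21019, Pow(Add(13264, 19976), Rational(1, 2)))), -1) = Pow(Add(-6048, Add(-21019, Pow(33240, Rational(1, 2)))), -1) = Pow(Add(-6048, Add(-21019, Mul(2, Pow(8310, Rational(1, 2))))), -1) = Pow(Add(-27067, Mul(2, Pow(8310, Rational(1, 2)))), -1)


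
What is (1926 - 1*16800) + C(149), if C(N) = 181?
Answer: -14693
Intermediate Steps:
(1926 - 1*16800) + C(149) = (1926 - 1*16800) + 181 = (1926 - 16800) + 181 = -14874 + 181 = -14693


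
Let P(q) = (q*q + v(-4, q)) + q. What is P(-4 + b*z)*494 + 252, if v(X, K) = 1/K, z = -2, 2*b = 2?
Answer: 44969/3 ≈ 14990.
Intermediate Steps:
b = 1 (b = (½)*2 = 1)
P(q) = q + 1/q + q² (P(q) = (q*q + 1/q) + q = (q² + 1/q) + q = (1/q + q²) + q = q + 1/q + q²)
P(-4 + b*z)*494 + 252 = ((-4 + 1*(-2)) + 1/(-4 + 1*(-2)) + (-4 + 1*(-2))²)*494 + 252 = ((-4 - 2) + 1/(-4 - 2) + (-4 - 2)²)*494 + 252 = (-6 + 1/(-6) + (-6)²)*494 + 252 = (-6 - ⅙ + 36)*494 + 252 = (179/6)*494 + 252 = 44213/3 + 252 = 44969/3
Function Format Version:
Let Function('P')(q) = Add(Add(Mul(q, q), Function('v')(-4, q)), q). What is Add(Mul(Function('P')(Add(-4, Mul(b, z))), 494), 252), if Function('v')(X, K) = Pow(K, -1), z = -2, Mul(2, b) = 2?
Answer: Rational(44969, 3) ≈ 14990.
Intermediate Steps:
b = 1 (b = Mul(Rational(1, 2), 2) = 1)
Function('P')(q) = Add(q, Pow(q, -1), Pow(q, 2)) (Function('P')(q) = Add(Add(Mul(q, q), Pow(q, -1)), q) = Add(Add(Pow(q, 2), Pow(q, -1)), q) = Add(Add(Pow(q, -1), Pow(q, 2)), q) = Add(q, Pow(q, -1), Pow(q, 2)))
Add(Mul(Function('P')(Add(-4, Mul(b, z))), 494), 252) = Add(Mul(Add(Add(-4, Mul(1, -2)), Pow(Add(-4, Mul(1, -2)), -1), Pow(Add(-4, Mul(1, -2)), 2)), 494), 252) = Add(Mul(Add(Add(-4, -2), Pow(Add(-4, -2), -1), Pow(Add(-4, -2), 2)), 494), 252) = Add(Mul(Add(-6, Pow(-6, -1), Pow(-6, 2)), 494), 252) = Add(Mul(Add(-6, Rational(-1, 6), 36), 494), 252) = Add(Mul(Rational(179, 6), 494), 252) = Add(Rational(44213, 3), 252) = Rational(44969, 3)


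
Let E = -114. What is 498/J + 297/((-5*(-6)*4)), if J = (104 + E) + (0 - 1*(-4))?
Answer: -3221/40 ≈ -80.525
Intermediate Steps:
J = -6 (J = (104 - 114) + (0 - 1*(-4)) = -10 + (0 + 4) = -10 + 4 = -6)
498/J + 297/((-5*(-6)*4)) = 498/(-6) + 297/((-5*(-6)*4)) = 498*(-1/6) + 297/((30*4)) = -83 + 297/120 = -83 + 297*(1/120) = -83 + 99/40 = -3221/40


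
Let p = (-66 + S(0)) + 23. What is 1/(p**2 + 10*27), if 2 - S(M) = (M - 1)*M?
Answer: 1/1951 ≈ 0.00051256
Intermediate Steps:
S(M) = 2 - M*(-1 + M) (S(M) = 2 - (M - 1)*M = 2 - (-1 + M)*M = 2 - M*(-1 + M))
p = -41 (p = (-66 + (2 + 0 - 1*0**2)) + 23 = (-66 + (2 + 0 - 1*0)) + 23 = (-66 + (2 + 0 + 0)) + 23 = (-66 + 2) + 23 = -64 + 23 = -41)
1/(p**2 + 10*27) = 1/((-41)**2 + 10*27) = 1/(1681 + 270) = 1/1951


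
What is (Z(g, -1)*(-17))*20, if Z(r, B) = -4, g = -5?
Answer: 1360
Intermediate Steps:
(Z(g, -1)*(-17))*20 = -4*(-17)*20 = 68*20 = 1360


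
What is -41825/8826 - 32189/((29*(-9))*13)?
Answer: 47395963/9982206 ≈ 4.7480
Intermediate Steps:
-41825/8826 - 32189/((29*(-9))*13) = -41825*1/8826 - 32189/((-261*13)) = -41825/8826 - 32189/(-3393) = -41825/8826 - 32189*(-1/3393) = -41825/8826 + 32189/3393 = 47395963/9982206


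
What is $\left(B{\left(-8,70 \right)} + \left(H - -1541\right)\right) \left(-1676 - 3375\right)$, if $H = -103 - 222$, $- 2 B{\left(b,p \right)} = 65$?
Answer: $- \frac{11955717}{2} \approx -5.9779 \cdot 10^{6}$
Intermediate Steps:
$B{\left(b,p \right)} = - \frac{65}{2}$ ($B{\left(b,p \right)} = \left(- \frac{1}{2}\right) 65 = - \frac{65}{2}$)
$H = -325$ ($H = -103 - 222 = -325$)
$\left(B{\left(-8,70 \right)} + \left(H - -1541\right)\right) \left(-1676 - 3375\right) = \left(- \frac{65}{2} - -1216\right) \left(-1676 - 3375\right) = \left(- \frac{65}{2} + \left(-325 + 1541\right)\right) \left(-5051\right) = \left(- \frac{65}{2} + 1216\right) \left(-5051\right) = \frac{2367}{2} \left(-5051\right) = - \frac{11955717}{2}$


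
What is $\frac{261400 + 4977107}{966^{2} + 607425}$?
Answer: $\frac{1746169}{513527} \approx 3.4003$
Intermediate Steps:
$\frac{261400 + 4977107}{966^{2} + 607425} = \frac{5238507}{933156 + 607425} = \frac{5238507}{1540581} = 5238507 \cdot \frac{1}{1540581} = \frac{1746169}{513527}$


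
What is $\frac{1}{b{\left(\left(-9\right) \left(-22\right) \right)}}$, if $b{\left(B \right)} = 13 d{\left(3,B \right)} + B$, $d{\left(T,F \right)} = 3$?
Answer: $\frac{1}{237} \approx 0.0042194$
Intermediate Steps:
$b{\left(B \right)} = 39 + B$ ($b{\left(B \right)} = 13 \cdot 3 + B = 39 + B$)
$\frac{1}{b{\left(\left(-9\right) \left(-22\right) \right)}} = \frac{1}{39 - -198} = \frac{1}{39 + 198} = \frac{1}{237}$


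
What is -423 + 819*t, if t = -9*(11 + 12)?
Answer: -169956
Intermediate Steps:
t = -207 (t = -9*23 = -207)
-423 + 819*t = -423 + 819*(-207) = -423 - 169533 = -169956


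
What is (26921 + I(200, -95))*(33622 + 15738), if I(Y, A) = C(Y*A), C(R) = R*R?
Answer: 17820288820560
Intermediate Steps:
C(R) = R**2
I(Y, A) = A**2*Y**2 (I(Y, A) = (Y*A)**2 = (A*Y)**2 = A**2*Y**2)
(26921 + I(200, -95))*(33622 + 15738) = (26921 + (-95)**2*200**2)*(33622 + 15738) = (26921 + 9025*40000)*49360 = (26921 + 361000000)*49360 = 361026921*49360 = 17820288820560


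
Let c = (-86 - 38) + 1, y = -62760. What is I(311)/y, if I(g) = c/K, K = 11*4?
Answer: 41/920480 ≈ 4.4542e-5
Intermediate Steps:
c = -123 (c = -124 + 1 = -123)
K = 44
I(g) = -123/44
I(311)/y = -123/44/(-62760) = -123/44*(-1/62760) = 41/920480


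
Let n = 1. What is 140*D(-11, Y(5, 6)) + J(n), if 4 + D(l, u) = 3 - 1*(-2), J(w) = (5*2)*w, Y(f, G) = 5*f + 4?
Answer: 150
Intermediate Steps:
Y(f, G) = 4 + 5*f
J(w) = 10*w
D(l, u) = 1 (D(l, u) = -4 + (3 - 1*(-2)) = -4 + (3 + 2) = -4 + 5 = 1)
140*D(-11, Y(5, 6)) + J(n) = 140*1 + 10*1 = 140 + 10 = 150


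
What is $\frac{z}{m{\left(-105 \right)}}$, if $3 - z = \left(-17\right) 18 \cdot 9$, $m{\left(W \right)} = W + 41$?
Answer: $- \frac{2757}{64} \approx -43.078$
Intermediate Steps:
$m{\left(W \right)} = 41 + W$
$z = 2757$ ($z = 3 - \left(-17\right) 18 \cdot 9 = 3 - \left(-306\right) 9 = 3 - -2754 = 3 + 2754 = 2757$)
$\frac{z}{m{\left(-105 \right)}} = \frac{2757}{41 - 105} = \frac{2757}{-64} = 2757 \left(- \frac{1}{64}\right) = - \frac{2757}{64}$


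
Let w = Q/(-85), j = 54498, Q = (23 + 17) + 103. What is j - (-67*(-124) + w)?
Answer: 3926293/85 ≈ 46192.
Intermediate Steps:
Q = 143 (Q = 40 + 103 = 143)
w = -143/85 (w = 143/(-85) = 143*(-1/85) = -143/85 ≈ -1.6824)
j - (-67*(-124) + w) = 54498 - (-67*(-124) - 143/85) = 54498 - (8308 - 143/85) = 54498 - 1*706037/85 = 54498 - 706037/85 = 3926293/85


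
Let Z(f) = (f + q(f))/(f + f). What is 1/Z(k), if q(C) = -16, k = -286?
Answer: 286/151 ≈ 1.8940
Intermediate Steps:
Z(f) = (-16 + f)/(2*f) (Z(f) = (f - 16)/(f + f) = (-16 + f)/((2*f)) = (-16 + f)*(1/(2*f)) = (-16 + f)/(2*f))
1/Z(k) = 1/((1/2)*(-16 - 286)/(-286)) = 1/((1/2)*(-1/286)*(-302)) = 1/(151/286) = 286/151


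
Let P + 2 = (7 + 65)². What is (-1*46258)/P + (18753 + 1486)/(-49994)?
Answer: -1208750475/129534454 ≈ -9.3315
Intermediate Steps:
P = 5182 (P = -2 + (7 + 65)² = -2 + 72² = -2 + 5184 = 5182)
(-1*46258)/P + (18753 + 1486)/(-49994) = -1*46258/5182 + (18753 + 1486)/(-49994) = -46258*1/5182 + 20239*(-1/49994) = -23129/2591 - 20239/49994 = -1208750475/129534454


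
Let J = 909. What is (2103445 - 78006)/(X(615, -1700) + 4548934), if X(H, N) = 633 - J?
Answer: 2025439/4548658 ≈ 0.44528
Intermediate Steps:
X(H, N) = -276 (X(H, N) = 633 - 1*909 = 633 - 909 = -276)
(2103445 - 78006)/(X(615, -1700) + 4548934) = (2103445 - 78006)/(-276 + 4548934) = 2025439/4548658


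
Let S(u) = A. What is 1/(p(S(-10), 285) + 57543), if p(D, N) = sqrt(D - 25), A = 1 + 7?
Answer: 57543/3311196866 - I*sqrt(17)/3311196866 ≈ 1.7378e-5 - 1.2452e-9*I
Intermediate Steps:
A = 8
S(u) = 8
p(D, N) = sqrt(-25 + D)
1/(p(S(-10), 285) + 57543) = 1/(sqrt(-25 + 8) + 57543) = 1/(sqrt(-17) + 57543) = 1/(I*sqrt(17) + 57543) = 1/(57543 + I*sqrt(17))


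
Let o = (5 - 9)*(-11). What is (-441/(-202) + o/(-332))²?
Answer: 1182053161/281098756 ≈ 4.2051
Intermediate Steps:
o = 44 (o = -4*(-11) = 44)
(-441/(-202) + o/(-332))² = (-441/(-202) + 44/(-332))² = (-441*(-1/202) + 44*(-1/332))² = (441/202 - 11/83)² = (34381/16766)² = 1182053161/281098756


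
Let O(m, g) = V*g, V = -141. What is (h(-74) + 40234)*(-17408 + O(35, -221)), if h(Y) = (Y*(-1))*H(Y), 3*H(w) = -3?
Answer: 552320480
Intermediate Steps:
H(w) = -1 (H(w) = (⅓)*(-3) = -1)
O(m, g) = -141*g
h(Y) = Y (h(Y) = (Y*(-1))*(-1) = -Y*(-1) = Y)
(h(-74) + 40234)*(-17408 + O(35, -221)) = (-74 + 40234)*(-17408 - 141*(-221)) = 40160*(-17408 + 31161) = 40160*13753 = 552320480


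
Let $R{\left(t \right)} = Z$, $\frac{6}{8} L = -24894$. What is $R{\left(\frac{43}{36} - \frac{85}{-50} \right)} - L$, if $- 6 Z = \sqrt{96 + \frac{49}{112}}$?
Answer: $33192 - \frac{\sqrt{1543}}{24} \approx 33190.0$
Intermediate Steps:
$L = -33192$ ($L = \frac{4}{3} \left(-24894\right) = -33192$)
$Z = - \frac{\sqrt{1543}}{24}$ ($Z = - \frac{\sqrt{96 + \frac{49}{112}}}{6} = - \frac{\sqrt{96 + 49 \cdot \frac{1}{112}}}{6} = - \frac{\sqrt{96 + \frac{7}{16}}}{6} = - \frac{\sqrt{\frac{1543}{16}}}{6} = - \frac{\frac{1}{4} \sqrt{1543}}{6} = - \frac{\sqrt{1543}}{24} \approx -1.6367$)
$R{\left(t \right)} = - \frac{\sqrt{1543}}{24}$
$R{\left(\frac{43}{36} - \frac{85}{-50} \right)} - L = - \frac{\sqrt{1543}}{24} - -33192 = - \frac{\sqrt{1543}}{24} + 33192 = 33192 - \frac{\sqrt{1543}}{24}$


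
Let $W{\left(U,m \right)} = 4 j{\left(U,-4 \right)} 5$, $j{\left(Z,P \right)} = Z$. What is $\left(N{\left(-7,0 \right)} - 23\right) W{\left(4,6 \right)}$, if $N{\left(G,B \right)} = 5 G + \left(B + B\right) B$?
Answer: $-4640$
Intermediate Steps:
$W{\left(U,m \right)} = 20 U$ ($W{\left(U,m \right)} = 4 U 5 = 20 U$)
$N{\left(G,B \right)} = 2 B^{2} + 5 G$ ($N{\left(G,B \right)} = 5 G + 2 B B = 5 G + 2 B^{2} = 2 B^{2} + 5 G$)
$\left(N{\left(-7,0 \right)} - 23\right) W{\left(4,6 \right)} = \left(\left(2 \cdot 0^{2} + 5 \left(-7\right)\right) - 23\right) 20 \cdot 4 = \left(\left(2 \cdot 0 - 35\right) - 23\right) 80 = \left(\left(0 - 35\right) - 23\right) 80 = \left(-35 - 23\right) 80 = \left(-58\right) 80 = -4640$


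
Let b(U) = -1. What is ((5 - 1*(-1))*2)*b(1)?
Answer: -12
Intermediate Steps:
((5 - 1*(-1))*2)*b(1) = ((5 - 1*(-1))*2)*(-1) = ((5 + 1)*2)*(-1) = (6*2)*(-1) = 12*(-1) = -12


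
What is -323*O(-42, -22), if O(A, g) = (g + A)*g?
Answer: -454784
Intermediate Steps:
O(A, g) = g*(A + g) (O(A, g) = (A + g)*g = g*(A + g))
-323*O(-42, -22) = -(-7106)*(-42 - 22) = -(-7106)*(-64) = -323*1408 = -454784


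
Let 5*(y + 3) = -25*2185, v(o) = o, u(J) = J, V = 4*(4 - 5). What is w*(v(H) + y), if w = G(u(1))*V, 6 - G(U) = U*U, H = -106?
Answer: 220680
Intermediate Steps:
V = -4 (V = 4*(-1) = -4)
y = -10928 (y = -3 + (-25*2185)/5 = -3 + (⅕)*(-54625) = -3 - 10925 = -10928)
G(U) = 6 - U² (G(U) = 6 - U*U = 6 - U²)
w = -20 (w = (6 - 1*1²)*(-4) = (6 - 1*1)*(-4) = (6 - 1)*(-4) = 5*(-4) = -20)
w*(v(H) + y) = -20*(-106 - 10928) = -20*(-11034) = 220680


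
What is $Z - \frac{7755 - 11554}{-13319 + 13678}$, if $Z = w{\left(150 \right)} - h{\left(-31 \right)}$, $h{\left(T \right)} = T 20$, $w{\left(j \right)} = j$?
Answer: $\frac{280229}{359} \approx 780.58$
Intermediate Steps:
$h{\left(T \right)} = 20 T$
$Z = 770$ ($Z = 150 - 20 \left(-31\right) = 150 - -620 = 150 + 620 = 770$)
$Z - \frac{7755 - 11554}{-13319 + 13678} = 770 - \frac{7755 - 11554}{-13319 + 13678} = 770 - - \frac{3799}{359} = 770 + \frac{3799}{359} = \frac{280229}{359}$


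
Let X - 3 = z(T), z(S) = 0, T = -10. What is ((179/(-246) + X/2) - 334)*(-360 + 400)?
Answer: -1639480/123 ≈ -13329.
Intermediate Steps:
X = 3 (X = 3 + 0 = 3)
((179/(-246) + X/2) - 334)*(-360 + 400) = ((179/(-246) + 3/2) - 334)*(-360 + 400) = ((179*(-1/246) + 3*(½)) - 334)*40 = ((-179/246 + 3/2) - 334)*40 = (95/123 - 334)*40 = -40987/123*40 = -1639480/123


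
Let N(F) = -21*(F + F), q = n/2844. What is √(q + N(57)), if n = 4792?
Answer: 2*I*√33593486/237 ≈ 48.911*I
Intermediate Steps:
q = 1198/711 (q = 4792/2844 = 4792*(1/2844) = 1198/711 ≈ 1.6849)
N(F) = -42*F
√(q + N(57)) = √(1198/711 - 42*57) = √(1198/711 - 2394) = √(-1700936/711) = 2*I*√33593486/237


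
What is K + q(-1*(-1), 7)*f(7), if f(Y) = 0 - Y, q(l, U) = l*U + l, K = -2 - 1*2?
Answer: -60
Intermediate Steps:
K = -4 (K = -2 - 2 = -4)
q(l, U) = l + U*l (q(l, U) = U*l + l = l + U*l)
f(Y) = -Y
K + q(-1*(-1), 7)*f(7) = -4 + ((-1*(-1))*(1 + 7))*(-1*7) = -4 + (1*8)*(-7) = -4 + 8*(-7) = -4 - 56 = -60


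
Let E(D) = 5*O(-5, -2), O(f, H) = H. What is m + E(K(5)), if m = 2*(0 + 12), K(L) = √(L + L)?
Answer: 14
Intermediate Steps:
K(L) = √2*√L (K(L) = √(2*L) = √2*√L)
m = 24 (m = 2*12 = 24)
E(D) = -10 (E(D) = 5*(-2) = -10)
m + E(K(5)) = 24 - 10 = 14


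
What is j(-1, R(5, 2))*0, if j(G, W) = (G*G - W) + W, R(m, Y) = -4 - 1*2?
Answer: 0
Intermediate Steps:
R(m, Y) = -6 (R(m, Y) = -4 - 2 = -6)
j(G, W) = G**2 (j(G, W) = (G**2 - W) + W = G**2)
j(-1, R(5, 2))*0 = (-1)**2*0 = 1*0 = 0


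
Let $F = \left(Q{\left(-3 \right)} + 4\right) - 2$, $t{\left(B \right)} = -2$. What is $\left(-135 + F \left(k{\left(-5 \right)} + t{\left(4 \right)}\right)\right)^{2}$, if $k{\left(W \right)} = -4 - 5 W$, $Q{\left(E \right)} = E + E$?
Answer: $44521$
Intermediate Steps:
$Q{\left(E \right)} = 2 E$
$F = -4$ ($F = \left(2 \left(-3\right) + 4\right) - 2 = \left(-6 + 4\right) - 2 = -2 - 2 = -4$)
$\left(-135 + F \left(k{\left(-5 \right)} + t{\left(4 \right)}\right)\right)^{2} = \left(-135 - 4 \left(\left(-4 - -25\right) - 2\right)\right)^{2} = \left(-135 - 4 \left(\left(-4 + 25\right) - 2\right)\right)^{2} = \left(-135 - 4 \left(21 - 2\right)\right)^{2} = \left(-135 - 76\right)^{2} = \left(-211\right)^{2} = 44521$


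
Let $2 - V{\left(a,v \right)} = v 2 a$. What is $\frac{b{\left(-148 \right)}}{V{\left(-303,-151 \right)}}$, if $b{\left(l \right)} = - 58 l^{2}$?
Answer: $\frac{79402}{5719} \approx 13.884$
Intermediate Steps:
$V{\left(a,v \right)} = 2 - 2 a v$ ($V{\left(a,v \right)} = 2 - v 2 a = 2 - 2 v a = 2 - 2 a v$)
$\frac{b{\left(-148 \right)}}{V{\left(-303,-151 \right)}} = \frac{\left(-58\right) \left(-148\right)^{2}}{2 - \left(-606\right) \left(-151\right)} = \frac{\left(-58\right) 21904}{2 - 91506} = - \frac{1270432}{-91504} = \left(-1270432\right) \left(- \frac{1}{91504}\right) = \frac{79402}{5719}$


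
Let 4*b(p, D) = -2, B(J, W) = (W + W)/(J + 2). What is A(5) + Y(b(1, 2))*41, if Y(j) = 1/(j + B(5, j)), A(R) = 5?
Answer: -529/9 ≈ -58.778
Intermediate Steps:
B(J, W) = 2*W/(2 + J) (B(J, W) = (2*W)/(2 + J) = 2*W/(2 + J))
b(p, D) = -1/2 (b(p, D) = (1/4)*(-2) = -1/2)
Y(j) = 7/(9*j) (Y(j) = 1/(j + 2*j/(2 + 5)) = 1/(j + 2*j/7) = 1/(9*j/7) = 7/(9*j))
A(5) + Y(b(1, 2))*41 = 5 + (7/(9*(-1/2)))*41 = 5 + ((7/9)*(-2))*41 = 5 - 14/9*41 = 5 - 574/9 = -529/9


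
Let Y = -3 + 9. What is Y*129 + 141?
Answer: 915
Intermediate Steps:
Y = 6
Y*129 + 141 = 6*129 + 141 = 774 + 141 = 915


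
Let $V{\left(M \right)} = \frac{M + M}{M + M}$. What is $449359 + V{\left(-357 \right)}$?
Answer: $449360$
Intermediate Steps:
$V{\left(M \right)} = 1$ ($V{\left(M \right)} = \frac{2 M}{2 M} = 2 M \frac{1}{2 M} = 1$)
$449359 + V{\left(-357 \right)} = 449359 + 1 = 449360$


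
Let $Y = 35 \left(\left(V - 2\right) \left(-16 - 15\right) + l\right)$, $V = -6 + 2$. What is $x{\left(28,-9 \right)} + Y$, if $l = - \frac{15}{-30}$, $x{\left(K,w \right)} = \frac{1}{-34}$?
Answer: $\frac{110967}{17} \approx 6527.5$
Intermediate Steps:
$V = -4$
$x{\left(K,w \right)} = - \frac{1}{34}$
$l = \frac{1}{2}$ ($l = \left(-15\right) \left(- \frac{1}{30}\right) = \frac{1}{2} \approx 0.5$)
$Y = \frac{13055}{2}$ ($Y = 35 \left(\left(-4 - 2\right) \left(-16 - 15\right) + \frac{1}{2}\right) = 35 \left(\left(-6\right) \left(-31\right) + \frac{1}{2}\right) = 35 \left(186 + \frac{1}{2}\right) = 35 \cdot \frac{373}{2} = \frac{13055}{2} \approx 6527.5$)
$x{\left(28,-9 \right)} + Y = - \frac{1}{34} + \frac{13055}{2} = \frac{110967}{17}$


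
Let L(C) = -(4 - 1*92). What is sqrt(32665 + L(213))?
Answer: sqrt(32753) ≈ 180.98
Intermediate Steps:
L(C) = 88 (L(C) = -(4 - 92) = -1*(-88) = 88)
sqrt(32665 + L(213)) = sqrt(32665 + 88) = sqrt(32753)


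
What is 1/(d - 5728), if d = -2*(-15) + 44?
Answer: -1/5654 ≈ -0.00017687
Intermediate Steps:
d = 74 (d = 30 + 44 = 74)
1/(d - 5728) = 1/(74 - 5728) = 1/(-5654) = -1/5654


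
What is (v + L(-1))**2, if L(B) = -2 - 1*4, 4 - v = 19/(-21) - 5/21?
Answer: 36/49 ≈ 0.73469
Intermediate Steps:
v = 36/7 (v = 4 - (19/(-21) - 5/21) = 4 - (19*(-1/21) - 5*1/21) = 4 - (-19/21 - 5/21) = 4 - 1*(-8/7) = 4 + 8/7 = 36/7 ≈ 5.1429)
L(B) = -6 (L(B) = -2 - 4 = -6)
(v + L(-1))**2 = (36/7 - 6)**2 = (-6/7)**2 = 36/49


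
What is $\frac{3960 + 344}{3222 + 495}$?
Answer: $\frac{4304}{3717} \approx 1.1579$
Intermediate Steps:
$\frac{3960 + 344}{3222 + 495} = \frac{4304}{3717}$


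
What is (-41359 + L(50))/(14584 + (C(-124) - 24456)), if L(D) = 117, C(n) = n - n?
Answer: 20621/4936 ≈ 4.1777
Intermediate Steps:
C(n) = 0
(-41359 + L(50))/(14584 + (C(-124) - 24456)) = (-41359 + 117)/(14584 + (0 - 24456)) = -41242/(14584 - 24456) = -41242/(-9872) = -41242*(-1/9872) = 20621/4936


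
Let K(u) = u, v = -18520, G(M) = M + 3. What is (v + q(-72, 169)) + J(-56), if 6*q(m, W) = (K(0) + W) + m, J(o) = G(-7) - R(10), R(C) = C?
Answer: -111107/6 ≈ -18518.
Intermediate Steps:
G(M) = 3 + M
J(o) = -14 (J(o) = (3 - 7) - 1*10 = -4 - 10 = -14)
q(m, W) = W/6 + m/6 (q(m, W) = ((0 + W) + m)/6 = (W + m)/6 = W/6 + m/6)
(v + q(-72, 169)) + J(-56) = (-18520 + ((⅙)*169 + (⅙)*(-72))) - 14 = (-18520 + (169/6 - 12)) - 14 = (-18520 + 97/6) - 14 = -111023/6 - 14 = -111107/6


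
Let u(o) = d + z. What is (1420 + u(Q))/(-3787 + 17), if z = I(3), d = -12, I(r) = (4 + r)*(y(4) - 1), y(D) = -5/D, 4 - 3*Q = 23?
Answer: -5569/15080 ≈ -0.36930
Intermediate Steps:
Q = -19/3 (Q = 4/3 - ⅓*23 = 4/3 - 23/3 = -19/3 ≈ -6.3333)
I(r) = -9 - 9*r/4 (I(r) = (4 + r)*(-5/4 - 1) = (4 + r)*(-9/4) = -9 - 9*r/4)
z = -63/4 (z = -9 - 9/4*3 = -9 - 27/4 = -63/4 ≈ -15.750)
u(o) = -111/4 (u(o) = -12 - 63/4 = -111/4)
(1420 + u(Q))/(-3787 + 17) = (1420 - 111/4)/(-3787 + 17) = (5569/4)/(-3770) = (5569/4)*(-1/3770) = -5569/15080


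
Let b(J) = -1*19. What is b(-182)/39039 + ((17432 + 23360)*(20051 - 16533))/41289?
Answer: 1867446647831/537293757 ≈ 3475.7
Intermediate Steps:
b(J) = -19
b(-182)/39039 + ((17432 + 23360)*(20051 - 16533))/41289 = -19/39039 + ((17432 + 23360)*(20051 - 16533))/41289 = -19*1/39039 + (40792*3518)*(1/41289) = -19/39039 + 143506256*(1/41289) = -19/39039 + 143506256/41289 = 1867446647831/537293757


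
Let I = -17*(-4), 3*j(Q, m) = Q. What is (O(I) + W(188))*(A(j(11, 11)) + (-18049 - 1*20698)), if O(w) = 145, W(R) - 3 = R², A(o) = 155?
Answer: -1369707264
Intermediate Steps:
j(Q, m) = Q/3
I = 68
W(R) = 3 + R²
(O(I) + W(188))*(A(j(11, 11)) + (-18049 - 1*20698)) = (145 + (3 + 188²))*(155 + (-18049 - 1*20698)) = (145 + (3 + 35344))*(155 + (-18049 - 20698)) = (145 + 35347)*(155 - 38747) = 35492*(-38592) = -1369707264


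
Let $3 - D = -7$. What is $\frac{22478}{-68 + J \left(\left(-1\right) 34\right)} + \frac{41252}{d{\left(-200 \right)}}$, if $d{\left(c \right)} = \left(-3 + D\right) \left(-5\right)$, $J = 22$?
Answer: $- \frac{17224181}{14280} \approx -1206.2$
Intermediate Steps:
$D = 10$ ($D = 3 - -7 = 3 + 7 = 10$)
$d{\left(c \right)} = -35$ ($d{\left(c \right)} = \left(-3 + 10\right) \left(-5\right) = 7 \left(-5\right) = -35$)
$\frac{22478}{-68 + J \left(\left(-1\right) 34\right)} + \frac{41252}{d{\left(-200 \right)}} = \frac{22478}{-68 + 22 \left(\left(-1\right) 34\right)} + \frac{41252}{-35} = \frac{22478}{-68 + 22 \left(-34\right)} + 41252 \left(- \frac{1}{35}\right) = \frac{22478}{-68 - 748} - \frac{41252}{35} = \frac{22478}{-816} - \frac{41252}{35} = 22478 \left(- \frac{1}{816}\right) - \frac{41252}{35} = - \frac{11239}{408} - \frac{41252}{35} = - \frac{17224181}{14280}$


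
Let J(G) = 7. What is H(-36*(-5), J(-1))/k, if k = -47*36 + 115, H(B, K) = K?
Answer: -7/1577 ≈ -0.0044388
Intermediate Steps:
k = -1577 (k = -1692 + 115 = -1577)
H(-36*(-5), J(-1))/k = 7/(-1577) = 7*(-1/1577) = -7/1577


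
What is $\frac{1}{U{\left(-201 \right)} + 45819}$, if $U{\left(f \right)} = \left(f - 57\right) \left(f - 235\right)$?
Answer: $\frac{1}{158307} \approx 6.3168 \cdot 10^{-6}$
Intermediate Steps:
$U{\left(f \right)} = \left(-235 + f\right) \left(-57 + f\right)$ ($U{\left(f \right)} = \left(-57 + f\right) \left(-235 + f\right) = \left(-235 + f\right) \left(-57 + f\right)$)
$\frac{1}{U{\left(-201 \right)} + 45819} = \frac{1}{\left(13395 + \left(-201\right)^{2} - -58692\right) + 45819} = \frac{1}{\left(13395 + 40401 + 58692\right) + 45819} = \frac{1}{112488 + 45819} = \frac{1}{158307}$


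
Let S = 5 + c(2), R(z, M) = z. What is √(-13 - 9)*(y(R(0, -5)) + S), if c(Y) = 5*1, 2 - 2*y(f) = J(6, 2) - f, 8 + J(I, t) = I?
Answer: 12*I*√22 ≈ 56.285*I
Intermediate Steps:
J(I, t) = -8 + I
y(f) = 2 + f/2 (y(f) = 1 - ((-8 + 6) - f)/2 = 1 - (-2 - f)/2 = 1 + (1 + f/2) = 2 + f/2)
c(Y) = 5
S = 10 (S = 5 + 5 = 10)
√(-13 - 9)*(y(R(0, -5)) + S) = √(-13 - 9)*((2 + (½)*0) + 10) = √(-22)*((2 + 0) + 10) = (I*√22)*(2 + 10) = (I*√22)*12 = 12*I*√22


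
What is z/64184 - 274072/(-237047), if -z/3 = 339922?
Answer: -112070716877/7607312324 ≈ -14.732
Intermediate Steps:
z = -1019766 (z = -3*339922 = -1019766)
z/64184 - 274072/(-237047) = -1019766/64184 - 274072/(-237047) = -1019766*1/64184 - 274072*(-1/237047) = -509883/32092 + 274072/237047 = -112070716877/7607312324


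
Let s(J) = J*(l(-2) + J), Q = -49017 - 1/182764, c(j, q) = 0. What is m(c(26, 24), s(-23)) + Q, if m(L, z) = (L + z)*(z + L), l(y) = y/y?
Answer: 37835620515/182764 ≈ 2.0702e+5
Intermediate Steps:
l(y) = 1
Q = -8958542989/182764 (Q = -49017 - 1*1/182764 = -49017 - 1/182764 = -8958542989/182764 ≈ -49017.)
s(J) = J*(1 + J)
m(L, z) = (L + z)² (m(L, z) = (L + z)*(L + z) = (L + z)²)
m(c(26, 24), s(-23)) + Q = (0 - 23*(1 - 23))² - 8958542989/182764 = (0 - 23*(-22))² - 8958542989/182764 = (0 + 506)² - 8958542989/182764 = 506² - 8958542989/182764 = 256036 - 8958542989/182764 = 37835620515/182764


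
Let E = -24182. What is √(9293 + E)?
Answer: I*√14889 ≈ 122.02*I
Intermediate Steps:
√(9293 + E) = √(9293 - 24182) = √(-14889) = I*√14889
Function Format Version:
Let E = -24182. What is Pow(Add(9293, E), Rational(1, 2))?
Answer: Mul(I, Pow(14889, Rational(1, 2))) ≈ Mul(122.02, I)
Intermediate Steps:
Pow(Add(9293, E), Rational(1, 2)) = Pow(Add(9293, -24182), Rational(1, 2)) = Pow(-14889, Rational(1, 2)) = Mul(I, Pow(14889, Rational(1, 2)))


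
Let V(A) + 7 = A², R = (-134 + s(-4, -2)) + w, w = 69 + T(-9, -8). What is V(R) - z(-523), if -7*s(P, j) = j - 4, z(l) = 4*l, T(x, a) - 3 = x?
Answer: 343246/49 ≈ 7005.0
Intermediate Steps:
T(x, a) = 3 + x
w = 63 (w = 69 + (3 - 9) = 69 - 6 = 63)
s(P, j) = 4/7 - j/7 (s(P, j) = -(j - 4)/7 = -(-4 + j)/7 = 4/7 - j/7)
R = -491/7 (R = (-134 + (4/7 - ⅐*(-2))) + 63 = (-134 + (4/7 + 2/7)) + 63 = (-134 + 6/7) + 63 = -932/7 + 63 = -491/7 ≈ -70.143)
V(A) = -7 + A²
V(R) - z(-523) = (-7 + (-491/7)²) - 4*(-523) = (-7 + 241081/49) - 1*(-2092) = 240738/49 + 2092 = 343246/49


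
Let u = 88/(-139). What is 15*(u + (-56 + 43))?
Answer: -28425/139 ≈ -204.50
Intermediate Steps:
u = -88/139 (u = 88*(-1/139) = -88/139 ≈ -0.63309)
15*(u + (-56 + 43)) = 15*(-88/139 + (-56 + 43)) = 15*(-88/139 - 13) = 15*(-1895/139) = -28425/139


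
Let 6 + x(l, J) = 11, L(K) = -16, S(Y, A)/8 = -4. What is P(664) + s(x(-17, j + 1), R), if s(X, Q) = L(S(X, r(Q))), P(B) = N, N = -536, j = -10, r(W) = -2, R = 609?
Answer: -552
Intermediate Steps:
S(Y, A) = -32 (S(Y, A) = 8*(-4) = -32)
P(B) = -536
x(l, J) = 5 (x(l, J) = -6 + 11 = 5)
s(X, Q) = -16
P(664) + s(x(-17, j + 1), R) = -536 - 16 = -552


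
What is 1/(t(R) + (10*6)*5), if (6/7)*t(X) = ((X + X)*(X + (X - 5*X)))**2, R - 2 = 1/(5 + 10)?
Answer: 16875/17991794 ≈ 0.00093793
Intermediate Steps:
R = 31/15 (R = 2 + 1/(5 + 10) = 2 + 1/15 = 31/15 ≈ 2.0667)
t(X) = 42*X**4 (t(X) = 7*((X + X)*(X + (X - 5*X)))**2/6 = 7*((2*X)*(X - 4*X))**2/6 = 7*((2*X)*(-3*X))**2/6 = 7*(-6*X**2)**2/6 = 7*(36*X**4)/6 = 42*X**4)
1/(t(R) + (10*6)*5) = 1/(42*(31/15)**4 + (10*6)*5) = 1/(42*(923521/50625) + 60*5) = 1/(12929294/16875 + 300) = 1/(17991794/16875) = 16875/17991794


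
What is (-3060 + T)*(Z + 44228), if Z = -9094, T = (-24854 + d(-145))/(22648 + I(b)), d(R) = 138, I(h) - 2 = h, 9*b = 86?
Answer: -2741622858117/25492 ≈ -1.0755e+8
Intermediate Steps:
b = 86/9 (b = (⅑)*86 = 86/9 ≈ 9.5556)
I(h) = 2 + h
T = -55611/50984 (T = (-24854 + 138)/(22648 + (2 + 86/9)) = -24716/(22648 + 104/9) = -24716/203936/9 = -24716*9/203936 = -55611/50984 ≈ -1.0908)
(-3060 + T)*(Z + 44228) = (-3060 - 55611/50984)*(-9094 + 44228) = -156066651/50984*35134 = -2741622858117/25492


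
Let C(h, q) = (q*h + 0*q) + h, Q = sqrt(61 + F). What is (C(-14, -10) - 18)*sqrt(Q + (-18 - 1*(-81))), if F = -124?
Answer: 108*sqrt(63 + 3*I*sqrt(7)) ≈ 858.92 + 53.894*I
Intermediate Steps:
Q = 3*I*sqrt(7) (Q = sqrt(61 - 124) = sqrt(-63) = 3*I*sqrt(7) ≈ 7.9373*I)
C(h, q) = h + h*q (C(h, q) = (h*q + 0) + h = h*q + h = h + h*q)
(C(-14, -10) - 18)*sqrt(Q + (-18 - 1*(-81))) = (-14*(1 - 10) - 18)*sqrt(3*I*sqrt(7) + (-18 - 1*(-81))) = (-14*(-9) - 18)*sqrt(3*I*sqrt(7) + (-18 + 81)) = (126 - 18)*sqrt(3*I*sqrt(7) + 63) = 108*sqrt(63 + 3*I*sqrt(7))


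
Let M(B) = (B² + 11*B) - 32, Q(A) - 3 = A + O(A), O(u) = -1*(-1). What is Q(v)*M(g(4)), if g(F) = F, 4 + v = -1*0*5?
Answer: 0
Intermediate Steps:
v = -4 (v = -4 - 1*0*5 = -4 + 0*5 = -4 + 0 = -4)
O(u) = 1
Q(A) = 4 + A (Q(A) = 3 + (A + 1) = 3 + (1 + A) = 4 + A)
M(B) = -32 + B² + 11*B
Q(v)*M(g(4)) = (4 - 4)*(-32 + 4² + 11*4) = 0*(-32 + 16 + 44) = 0*28 = 0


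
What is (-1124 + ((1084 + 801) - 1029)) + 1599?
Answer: 1331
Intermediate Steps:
(-1124 + ((1084 + 801) - 1029)) + 1599 = (-1124 + (1885 - 1029)) + 1599 = (-1124 + 856) + 1599 = -268 + 1599 = 1331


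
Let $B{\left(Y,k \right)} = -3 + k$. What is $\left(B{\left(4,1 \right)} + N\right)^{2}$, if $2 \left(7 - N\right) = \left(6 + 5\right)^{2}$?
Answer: $\frac{12321}{4} \approx 3080.3$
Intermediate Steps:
$N = - \frac{107}{2}$ ($N = 7 - \frac{\left(6 + 5\right)^{2}}{2} = 7 - \frac{11^{2}}{2} = 7 - \frac{121}{2} = - \frac{107}{2} \approx -53.5$)
$\left(B{\left(4,1 \right)} + N\right)^{2} = \left(\left(-3 + 1\right) - \frac{107}{2}\right)^{2} = \left(-2 - \frac{107}{2}\right)^{2} = \left(- \frac{111}{2}\right)^{2} = \frac{12321}{4}$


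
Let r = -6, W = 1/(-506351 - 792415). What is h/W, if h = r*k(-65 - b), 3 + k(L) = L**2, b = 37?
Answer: 81050790996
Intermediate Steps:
W = -1/1298766 (W = 1/(-1298766) = -1/1298766 ≈ -7.6996e-7)
k(L) = -3 + L**2
h = -62406 (h = -6*(-3 + (-65 - 1*37)**2) = -6*(-3 + (-65 - 37)**2) = -6*(-3 + (-102)**2) = -6*(-3 + 10404) = -6*10401 = -62406)
h/W = -62406/(-1/1298766) = -62406*(-1298766) = 81050790996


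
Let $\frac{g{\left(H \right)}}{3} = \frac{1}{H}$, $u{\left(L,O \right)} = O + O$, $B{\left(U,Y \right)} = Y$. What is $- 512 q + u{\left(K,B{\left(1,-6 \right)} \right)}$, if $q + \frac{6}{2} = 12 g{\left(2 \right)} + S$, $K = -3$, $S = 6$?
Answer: $-10764$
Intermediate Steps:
$u{\left(L,O \right)} = 2 O$
$g{\left(H \right)} = \frac{3}{H}$
$q = 21$ ($q = -3 + \left(12 \cdot \frac{3}{2} + 6\right) = -3 + \left(18 + 6\right) = -3 + 24 = 21$)
$- 512 q + u{\left(K,B{\left(1,-6 \right)} \right)} = \left(-512\right) 21 + 2 \left(-6\right) = -10752 - 12 = -10764$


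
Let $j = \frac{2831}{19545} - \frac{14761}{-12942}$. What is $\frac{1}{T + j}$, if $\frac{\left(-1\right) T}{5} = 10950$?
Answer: $- \frac{84317130}{4616254486651} \approx -1.8265 \cdot 10^{-5}$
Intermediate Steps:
$T = -54750$ ($T = \left(-5\right) 10950 = -54750$)
$j = \frac{108380849}{84317130}$ ($j = 2831 \cdot \frac{1}{19545} - - \frac{14761}{12942} = \frac{2831}{19545} + \frac{14761}{12942} = \frac{108380849}{84317130} \approx 1.2854$)
$\frac{1}{T + j} = \frac{1}{-54750 + \frac{108380849}{84317130}} = \frac{1}{- \frac{4616254486651}{84317130}} = - \frac{84317130}{4616254486651}$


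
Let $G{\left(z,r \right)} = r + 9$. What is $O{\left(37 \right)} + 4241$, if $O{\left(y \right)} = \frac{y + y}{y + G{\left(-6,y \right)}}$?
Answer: $\frac{352077}{83} \approx 4241.9$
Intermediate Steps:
$G{\left(z,r \right)} = 9 + r$
$O{\left(y \right)} = \frac{2 y}{9 + 2 y}$ ($O{\left(y \right)} = \frac{y + y}{y + \left(9 + y\right)} = \frac{2 y}{9 + 2 y}$)
$O{\left(37 \right)} + 4241 = 2 \cdot 37 \frac{1}{9 + 2 \cdot 37} + 4241 = 2 \cdot 37 \frac{1}{9 + 74} + 4241 = 2 \cdot 37 \cdot \frac{1}{83} + 4241 = \frac{74}{83} + 4241 = \frac{352077}{83}$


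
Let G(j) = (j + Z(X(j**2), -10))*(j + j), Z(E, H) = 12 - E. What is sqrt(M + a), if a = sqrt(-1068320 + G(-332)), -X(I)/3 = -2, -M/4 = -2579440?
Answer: 2*sqrt(2579440 + I*sqrt(53241)) ≈ 3212.1 + 0.14367*I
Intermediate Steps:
M = 10317760 (M = -4*(-2579440) = 10317760)
X(I) = 6 (X(I) = -3*(-2) = 6)
G(j) = 2*j*(6 + j) (G(j) = (j + (12 - 1*6))*(j + j) = (j + (12 - 6))*(2*j) = (j + 6)*(2*j) = (6 + j)*(2*j) = 2*j*(6 + j))
a = 4*I*sqrt(53241) (a = sqrt(-1068320 + 2*(-332)*(6 - 332)) = sqrt(-1068320 + 2*(-332)*(-326)) = sqrt(-1068320 + 216464) = sqrt(-851856) = 4*I*sqrt(53241) ≈ 922.96*I)
sqrt(M + a) = sqrt(10317760 + 4*I*sqrt(53241))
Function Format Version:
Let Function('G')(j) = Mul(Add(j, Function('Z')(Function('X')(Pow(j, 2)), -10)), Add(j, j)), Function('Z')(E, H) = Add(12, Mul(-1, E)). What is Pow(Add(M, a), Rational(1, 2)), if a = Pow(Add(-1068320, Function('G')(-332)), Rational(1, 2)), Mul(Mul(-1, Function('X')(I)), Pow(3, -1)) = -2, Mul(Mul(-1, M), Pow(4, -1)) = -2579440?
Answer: Mul(2, Pow(Add(2579440, Mul(I, Pow(53241, Rational(1, 2)))), Rational(1, 2))) ≈ Add(3212.1, Mul(0.14367, I))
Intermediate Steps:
M = 10317760 (M = Mul(-4, -2579440) = 10317760)
Function('X')(I) = 6 (Function('X')(I) = Mul(-3, -2) = 6)
Function('G')(j) = Mul(2, j, Add(6, j)) (Function('G')(j) = Mul(Add(j, Add(12, Mul(-1, 6))), Add(j, j)) = Mul(Add(j, Add(12, -6)), Mul(2, j)) = Mul(Add(j, 6), Mul(2, j)) = Mul(Add(6, j), Mul(2, j)) = Mul(2, j, Add(6, j)))
a = Mul(4, I, Pow(53241, Rational(1, 2))) (a = Pow(Add(-1068320, Mul(2, -332, Add(6, -332))), Rational(1, 2)) = Pow(Add(-1068320, Mul(2, -332, -326)), Rational(1, 2)) = Pow(Add(-1068320, 216464), Rational(1, 2)) = Pow(-851856, Rational(1, 2)) = Mul(4, I, Pow(53241, Rational(1, 2))) ≈ Mul(922.96, I))
Pow(Add(M, a), Rational(1, 2)) = Pow(Add(10317760, Mul(4, I, Pow(53241, Rational(1, 2)))), Rational(1, 2))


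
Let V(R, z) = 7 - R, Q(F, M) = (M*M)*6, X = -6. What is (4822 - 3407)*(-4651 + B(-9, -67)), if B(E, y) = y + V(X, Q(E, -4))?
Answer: -6657575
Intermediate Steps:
Q(F, M) = 6*M² (Q(F, M) = M²*6 = 6*M²)
B(E, y) = 13 + y (B(E, y) = y + (7 - 1*(-6)) = y + (7 + 6) = y + 13 = 13 + y)
(4822 - 3407)*(-4651 + B(-9, -67)) = (4822 - 3407)*(-4651 + (13 - 67)) = 1415*(-4651 - 54) = 1415*(-4705) = -6657575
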